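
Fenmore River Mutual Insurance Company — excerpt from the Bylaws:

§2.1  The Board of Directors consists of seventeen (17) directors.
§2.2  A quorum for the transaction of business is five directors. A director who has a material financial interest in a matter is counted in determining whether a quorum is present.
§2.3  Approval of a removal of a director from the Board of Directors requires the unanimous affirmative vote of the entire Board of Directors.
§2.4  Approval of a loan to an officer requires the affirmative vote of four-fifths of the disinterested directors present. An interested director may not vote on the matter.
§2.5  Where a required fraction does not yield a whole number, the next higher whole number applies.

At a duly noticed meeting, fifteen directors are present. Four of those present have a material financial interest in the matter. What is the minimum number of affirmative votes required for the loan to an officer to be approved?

9

The loan to an officer requires four-fifths of the disinterested directors present (15 − 4 = 11).
4/5 of 11 = 8.80, rounded up to 9.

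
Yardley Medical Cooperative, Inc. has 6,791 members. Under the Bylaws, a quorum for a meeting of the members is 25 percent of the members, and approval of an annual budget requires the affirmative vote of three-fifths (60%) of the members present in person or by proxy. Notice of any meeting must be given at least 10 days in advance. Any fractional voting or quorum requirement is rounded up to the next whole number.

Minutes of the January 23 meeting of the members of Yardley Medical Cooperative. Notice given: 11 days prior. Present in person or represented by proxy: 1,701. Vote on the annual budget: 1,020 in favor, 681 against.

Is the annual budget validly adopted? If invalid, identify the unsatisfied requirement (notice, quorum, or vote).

Notice: 11 days given; 10 required. Satisfied.
Quorum: 25% of 6,791 = 1,697.75, rounded up to 1,698; 1,701 present. Satisfied.
Vote: requires three-fifths of those present (1,701); 3/5 of 1701 = 1020.60, rounded up to 1021, so 1,021 needed; 1,020 in favor. Not satisfied.

Invalid — vote requirement not satisfied.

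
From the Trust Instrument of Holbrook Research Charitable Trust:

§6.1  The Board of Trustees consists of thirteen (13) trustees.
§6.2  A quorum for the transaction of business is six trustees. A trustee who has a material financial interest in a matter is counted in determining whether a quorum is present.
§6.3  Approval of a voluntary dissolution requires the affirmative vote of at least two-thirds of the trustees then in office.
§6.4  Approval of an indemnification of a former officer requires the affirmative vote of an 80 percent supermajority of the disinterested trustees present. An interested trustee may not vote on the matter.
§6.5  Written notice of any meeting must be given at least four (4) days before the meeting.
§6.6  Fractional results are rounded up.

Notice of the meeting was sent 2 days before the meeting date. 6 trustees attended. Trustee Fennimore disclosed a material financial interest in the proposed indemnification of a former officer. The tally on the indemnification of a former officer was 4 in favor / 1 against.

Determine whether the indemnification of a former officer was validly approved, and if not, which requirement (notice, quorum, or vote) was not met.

Invalid — notice requirement not satisfied.

Notice: 2 days given; 4 required (2 < 4). Not satisfied.
Quorum: 6 present (interested trustees count toward quorum); quorum is 6. Satisfied.
Vote: the indemnification of a former officer requires four-fifths of the disinterested trustees present (6 − 1 = 5). 4/5 of 5 = 4, so 4 affirmative votes are needed; 4 voted in favor. Satisfied.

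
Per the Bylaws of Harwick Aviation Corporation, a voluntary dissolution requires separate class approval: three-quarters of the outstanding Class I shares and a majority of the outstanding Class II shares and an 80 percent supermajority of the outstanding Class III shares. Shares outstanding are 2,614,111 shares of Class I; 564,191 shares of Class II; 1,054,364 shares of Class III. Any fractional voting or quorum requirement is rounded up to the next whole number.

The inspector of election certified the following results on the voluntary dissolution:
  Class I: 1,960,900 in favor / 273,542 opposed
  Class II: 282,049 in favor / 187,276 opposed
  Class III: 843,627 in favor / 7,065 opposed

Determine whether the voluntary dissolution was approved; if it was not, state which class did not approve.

Not approved — the Class II shares did not give the required vote.

Class I: 3/4 of 2614111 = 1960583.25, rounded up to 1960584; 1,960,584 required, 1,960,900 in favor — approved.
Class II: a majority of 564191 is 282096; 282,096 required, 282,049 in favor — not approved.
Class III: 4/5 of 1054364 = 843491.20, rounded up to 843492; 843,492 required, 843,627 in favor — approved.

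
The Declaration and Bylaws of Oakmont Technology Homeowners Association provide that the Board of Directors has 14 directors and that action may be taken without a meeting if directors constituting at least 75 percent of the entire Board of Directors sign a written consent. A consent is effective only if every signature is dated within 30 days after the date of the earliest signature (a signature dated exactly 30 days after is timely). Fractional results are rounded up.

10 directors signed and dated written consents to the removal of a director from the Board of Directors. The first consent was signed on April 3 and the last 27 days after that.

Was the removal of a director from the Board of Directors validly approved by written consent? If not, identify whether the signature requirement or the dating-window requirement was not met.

Signatures required: at least 75 percent of 14 — 3/4 of 14 = 10.50, rounded up to 11, so 11 needed; 10 signed. Insufficient.
Dating window: the latest signature is 27 days after the earliest; the limit is 30 days. Within the window.

Not effective — insufficient signatures.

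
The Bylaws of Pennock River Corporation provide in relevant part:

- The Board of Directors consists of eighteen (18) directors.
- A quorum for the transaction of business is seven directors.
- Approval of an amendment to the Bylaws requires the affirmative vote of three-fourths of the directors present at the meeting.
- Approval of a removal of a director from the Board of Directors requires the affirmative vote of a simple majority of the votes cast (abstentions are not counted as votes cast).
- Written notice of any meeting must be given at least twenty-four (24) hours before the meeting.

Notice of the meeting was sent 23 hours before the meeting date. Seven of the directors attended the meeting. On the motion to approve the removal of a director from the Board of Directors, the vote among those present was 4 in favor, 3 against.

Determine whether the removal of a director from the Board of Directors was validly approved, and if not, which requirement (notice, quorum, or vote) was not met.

Notice: 23 hours given; 24 required (23 < 24). Not satisfied.
Quorum: 7 present; quorum is 7. Satisfied.
Vote: the removal of a director from the Board of Directors requires a majority of the votes cast (7). A majority of 7 is 4, so 4 affirmative votes are needed; 4 voted in favor. Satisfied.

Invalid — notice requirement not satisfied.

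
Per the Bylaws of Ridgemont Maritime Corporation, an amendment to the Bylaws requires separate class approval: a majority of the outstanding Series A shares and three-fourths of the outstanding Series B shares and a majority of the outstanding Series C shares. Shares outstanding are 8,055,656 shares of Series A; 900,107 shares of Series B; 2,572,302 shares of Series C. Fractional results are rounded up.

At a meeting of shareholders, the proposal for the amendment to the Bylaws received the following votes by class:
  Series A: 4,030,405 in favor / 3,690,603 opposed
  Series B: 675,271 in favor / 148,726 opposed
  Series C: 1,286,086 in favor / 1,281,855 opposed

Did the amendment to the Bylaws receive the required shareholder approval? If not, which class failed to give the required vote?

Not approved — the Series C shares did not give the required vote.

Series A: a majority of 8055656 is 4027829; 4,027,829 required, 4,030,405 in favor — approved.
Series B: 3/4 of 900107 = 675080.25, rounded up to 675081; 675,081 required, 675,271 in favor — approved.
Series C: a majority of 2572302 is 1286152; 1,286,152 required, 1,286,086 in favor — not approved.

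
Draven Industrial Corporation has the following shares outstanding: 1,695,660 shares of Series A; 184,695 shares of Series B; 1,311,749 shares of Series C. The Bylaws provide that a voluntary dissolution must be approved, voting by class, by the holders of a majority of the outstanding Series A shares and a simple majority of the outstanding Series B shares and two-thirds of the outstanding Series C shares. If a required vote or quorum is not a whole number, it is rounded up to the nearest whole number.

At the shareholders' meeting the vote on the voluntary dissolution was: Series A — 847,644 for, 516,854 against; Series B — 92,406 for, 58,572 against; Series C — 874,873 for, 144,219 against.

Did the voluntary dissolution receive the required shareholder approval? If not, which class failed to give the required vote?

Not approved — the Series A shares did not give the required vote.

Series A: a majority of 1695660 is 847831; 847,831 required, 847,644 in favor — not approved.
Series B: a majority of 184695 is 92348; 92,348 required, 92,406 in favor — approved.
Series C: 2/3 of 1311749 = 874499.33, rounded up to 874500; 874,500 required, 874,873 in favor — approved.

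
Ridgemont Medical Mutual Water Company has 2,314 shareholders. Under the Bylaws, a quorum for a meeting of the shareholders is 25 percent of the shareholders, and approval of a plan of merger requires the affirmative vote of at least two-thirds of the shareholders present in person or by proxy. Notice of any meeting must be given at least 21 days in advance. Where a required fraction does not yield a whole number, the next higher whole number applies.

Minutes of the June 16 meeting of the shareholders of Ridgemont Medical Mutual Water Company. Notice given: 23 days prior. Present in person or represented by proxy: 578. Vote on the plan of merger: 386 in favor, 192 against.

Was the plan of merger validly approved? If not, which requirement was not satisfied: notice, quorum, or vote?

Invalid — quorum requirement not satisfied.

Notice: 23 days given; 21 required. Satisfied.
Quorum: 25% of 2,314 = 578.50, rounded up to 579; 578 present. Not satisfied.
Vote: requires two-thirds of those present (578); 2/3 of 578 = 385.33, rounded up to 386, so 386 needed; 386 in favor. Satisfied.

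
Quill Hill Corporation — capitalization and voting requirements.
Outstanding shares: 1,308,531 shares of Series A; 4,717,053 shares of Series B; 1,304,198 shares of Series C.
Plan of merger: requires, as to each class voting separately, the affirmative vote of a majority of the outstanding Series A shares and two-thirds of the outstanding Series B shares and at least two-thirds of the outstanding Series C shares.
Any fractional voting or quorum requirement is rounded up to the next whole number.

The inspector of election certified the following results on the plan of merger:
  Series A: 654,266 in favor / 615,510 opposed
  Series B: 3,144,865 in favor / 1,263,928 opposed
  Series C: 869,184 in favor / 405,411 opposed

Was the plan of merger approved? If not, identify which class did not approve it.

Series A: a majority of 1308531 is 654266; 654,266 required, 654,266 in favor — approved.
Series B: 2/3 of 4717053 = 3144702; 3,144,702 required, 3,144,865 in favor — approved.
Series C: 2/3 of 1304198 = 869465.33, rounded up to 869466; 869,466 required, 869,184 in favor — not approved.

Not approved — the Series C shares did not give the required vote.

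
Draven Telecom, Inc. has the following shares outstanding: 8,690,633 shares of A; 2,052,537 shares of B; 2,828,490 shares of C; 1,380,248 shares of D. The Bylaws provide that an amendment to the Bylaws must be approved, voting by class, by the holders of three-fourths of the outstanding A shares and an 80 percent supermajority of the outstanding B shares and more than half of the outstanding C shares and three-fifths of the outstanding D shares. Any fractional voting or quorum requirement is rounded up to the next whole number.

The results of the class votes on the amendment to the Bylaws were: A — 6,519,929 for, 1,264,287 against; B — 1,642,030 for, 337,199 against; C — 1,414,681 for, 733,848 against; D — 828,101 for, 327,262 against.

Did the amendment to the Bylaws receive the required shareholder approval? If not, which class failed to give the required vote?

A: 3/4 of 8690633 = 6517974.75, rounded up to 6517975; 6,517,975 required, 6,519,929 in favor — approved.
B: 4/5 of 2052537 = 1642029.60, rounded up to 1642030; 1,642,030 required, 1,642,030 in favor — approved.
C: a majority of 2828490 is 1414246; 1,414,246 required, 1,414,681 in favor — approved.
D: 3/5 of 1380248 = 828148.80, rounded up to 828149; 828,149 required, 828,101 in favor — not approved.

Not approved — the D shares did not give the required vote.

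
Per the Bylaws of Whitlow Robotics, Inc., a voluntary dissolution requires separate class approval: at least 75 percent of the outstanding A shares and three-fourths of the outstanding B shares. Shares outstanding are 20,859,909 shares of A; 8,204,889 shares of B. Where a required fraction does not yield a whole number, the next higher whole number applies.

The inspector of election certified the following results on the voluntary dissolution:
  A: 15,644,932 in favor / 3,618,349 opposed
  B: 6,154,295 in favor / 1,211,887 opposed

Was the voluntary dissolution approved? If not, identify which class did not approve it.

A: 3/4 of 20859909 = 15644931.75, rounded up to 15644932; 15,644,932 required, 15,644,932 in favor — approved.
B: 3/4 of 8204889 = 6153666.75, rounded up to 6153667; 6,153,667 required, 6,154,295 in favor — approved.

Approved — every class gave the required vote.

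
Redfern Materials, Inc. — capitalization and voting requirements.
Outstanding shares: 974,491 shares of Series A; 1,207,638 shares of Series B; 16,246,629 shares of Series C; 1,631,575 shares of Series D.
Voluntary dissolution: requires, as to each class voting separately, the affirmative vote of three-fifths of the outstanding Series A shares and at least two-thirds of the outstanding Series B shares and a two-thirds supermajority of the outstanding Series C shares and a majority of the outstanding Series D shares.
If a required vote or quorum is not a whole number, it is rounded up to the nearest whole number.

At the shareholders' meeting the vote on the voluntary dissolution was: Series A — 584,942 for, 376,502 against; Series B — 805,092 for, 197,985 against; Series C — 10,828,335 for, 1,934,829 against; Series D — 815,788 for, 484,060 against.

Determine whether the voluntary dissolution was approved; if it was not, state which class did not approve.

Not approved — the Series C shares did not give the required vote.

Series A: 3/5 of 974491 = 584694.60, rounded up to 584695; 584,695 required, 584,942 in favor — approved.
Series B: 2/3 of 1207638 = 805092; 805,092 required, 805,092 in favor — approved.
Series C: 2/3 of 16246629 = 10831086; 10,831,086 required, 10,828,335 in favor — not approved.
Series D: a majority of 1631575 is 815788; 815,788 required, 815,788 in favor — approved.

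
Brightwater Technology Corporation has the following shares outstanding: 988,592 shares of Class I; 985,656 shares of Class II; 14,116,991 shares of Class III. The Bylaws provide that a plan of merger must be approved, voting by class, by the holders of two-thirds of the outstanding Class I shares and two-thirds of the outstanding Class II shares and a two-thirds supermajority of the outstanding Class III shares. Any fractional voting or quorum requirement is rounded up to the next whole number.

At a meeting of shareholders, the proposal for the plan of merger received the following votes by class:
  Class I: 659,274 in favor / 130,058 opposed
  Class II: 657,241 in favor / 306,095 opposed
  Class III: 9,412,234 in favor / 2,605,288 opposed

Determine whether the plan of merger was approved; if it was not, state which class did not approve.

Approved — every class gave the required vote.

Class I: 2/3 of 988592 = 659061.33, rounded up to 659062; 659,062 required, 659,274 in favor — approved.
Class II: 2/3 of 985656 = 657104; 657,104 required, 657,241 in favor — approved.
Class III: 2/3 of 14116991 = 9411327.33, rounded up to 9411328; 9,411,328 required, 9,412,234 in favor — approved.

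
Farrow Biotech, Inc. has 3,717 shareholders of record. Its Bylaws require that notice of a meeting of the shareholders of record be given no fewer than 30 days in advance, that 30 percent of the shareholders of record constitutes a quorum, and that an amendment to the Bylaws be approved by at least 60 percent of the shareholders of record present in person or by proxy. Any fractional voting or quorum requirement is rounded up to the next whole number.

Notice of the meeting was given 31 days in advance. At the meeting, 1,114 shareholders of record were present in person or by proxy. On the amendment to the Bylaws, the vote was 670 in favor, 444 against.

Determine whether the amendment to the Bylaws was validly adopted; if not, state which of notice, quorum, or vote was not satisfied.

Invalid — quorum requirement not satisfied.

Notice: 31 days given; 30 required. Satisfied.
Quorum: 30% of 3,717 = 1,115.10, rounded up to 1,116; 1,114 present. Not satisfied.
Vote: requires three-fifths of those present (1,114); 3/5 of 1114 = 668.40, rounded up to 669, so 669 needed; 670 in favor. Satisfied.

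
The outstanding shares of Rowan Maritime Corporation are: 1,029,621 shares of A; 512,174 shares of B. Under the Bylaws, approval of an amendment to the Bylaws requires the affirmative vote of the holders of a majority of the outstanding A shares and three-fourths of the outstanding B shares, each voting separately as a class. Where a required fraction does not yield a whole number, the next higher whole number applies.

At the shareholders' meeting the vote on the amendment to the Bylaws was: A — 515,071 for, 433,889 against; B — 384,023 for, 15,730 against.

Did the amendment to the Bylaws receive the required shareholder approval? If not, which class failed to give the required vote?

A: a majority of 1029621 is 514811; 514,811 required, 515,071 in favor — approved.
B: 3/4 of 512174 = 384130.50, rounded up to 384131; 384,131 required, 384,023 in favor — not approved.

Not approved — the B shares did not give the required vote.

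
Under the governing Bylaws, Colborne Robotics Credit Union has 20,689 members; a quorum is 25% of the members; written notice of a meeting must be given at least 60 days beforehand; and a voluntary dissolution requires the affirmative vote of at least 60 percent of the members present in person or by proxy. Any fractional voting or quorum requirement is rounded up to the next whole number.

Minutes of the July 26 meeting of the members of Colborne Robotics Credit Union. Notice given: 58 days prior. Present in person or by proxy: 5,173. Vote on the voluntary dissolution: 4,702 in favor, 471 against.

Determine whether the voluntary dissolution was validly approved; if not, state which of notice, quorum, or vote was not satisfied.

Invalid — notice requirement not satisfied.

Notice: 58 days given; 60 required. Not satisfied.
Quorum: 25% of 20,689 = 5,172.25, rounded up to 5,173; 5,173 present. Satisfied.
Vote: requires three-fifths of those present (5,173); 3/5 of 5173 = 3103.80, rounded up to 3104, so 3,104 needed; 4,702 in favor. Satisfied.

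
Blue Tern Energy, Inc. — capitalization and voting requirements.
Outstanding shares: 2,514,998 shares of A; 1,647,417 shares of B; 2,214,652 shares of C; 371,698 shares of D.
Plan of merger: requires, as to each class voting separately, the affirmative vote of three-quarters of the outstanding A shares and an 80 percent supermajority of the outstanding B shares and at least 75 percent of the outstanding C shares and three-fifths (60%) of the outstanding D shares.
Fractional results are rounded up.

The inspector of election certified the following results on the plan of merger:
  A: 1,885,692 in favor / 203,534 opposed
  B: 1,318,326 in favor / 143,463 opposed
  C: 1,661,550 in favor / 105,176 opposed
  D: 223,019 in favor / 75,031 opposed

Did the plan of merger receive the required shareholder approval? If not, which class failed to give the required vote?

A: 3/4 of 2514998 = 1886248.50, rounded up to 1886249; 1,886,249 required, 1,885,692 in favor — not approved.
B: 4/5 of 1647417 = 1317933.60, rounded up to 1317934; 1,317,934 required, 1,318,326 in favor — approved.
C: 3/4 of 2214652 = 1660989; 1,660,989 required, 1,661,550 in favor — approved.
D: 3/5 of 371698 = 223018.80, rounded up to 223019; 223,019 required, 223,019 in favor — approved.

Not approved — the A shares did not give the required vote.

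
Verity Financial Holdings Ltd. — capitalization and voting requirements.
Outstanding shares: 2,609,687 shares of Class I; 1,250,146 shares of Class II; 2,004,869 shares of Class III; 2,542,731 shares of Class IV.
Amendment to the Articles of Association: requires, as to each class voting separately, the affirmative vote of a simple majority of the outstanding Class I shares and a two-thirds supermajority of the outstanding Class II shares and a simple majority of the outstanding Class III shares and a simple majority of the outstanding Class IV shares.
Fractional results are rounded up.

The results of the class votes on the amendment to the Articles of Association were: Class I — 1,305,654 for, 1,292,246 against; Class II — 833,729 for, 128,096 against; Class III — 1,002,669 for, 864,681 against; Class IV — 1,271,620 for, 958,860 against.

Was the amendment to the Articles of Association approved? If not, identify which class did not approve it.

Class I: a majority of 2609687 is 1304844; 1,304,844 required, 1,305,654 in favor — approved.
Class II: 2/3 of 1250146 = 833430.67, rounded up to 833431; 833,431 required, 833,729 in favor — approved.
Class III: a majority of 2004869 is 1002435; 1,002,435 required, 1,002,669 in favor — approved.
Class IV: a majority of 2542731 is 1271366; 1,271,366 required, 1,271,620 in favor — approved.

Approved — every class gave the required vote.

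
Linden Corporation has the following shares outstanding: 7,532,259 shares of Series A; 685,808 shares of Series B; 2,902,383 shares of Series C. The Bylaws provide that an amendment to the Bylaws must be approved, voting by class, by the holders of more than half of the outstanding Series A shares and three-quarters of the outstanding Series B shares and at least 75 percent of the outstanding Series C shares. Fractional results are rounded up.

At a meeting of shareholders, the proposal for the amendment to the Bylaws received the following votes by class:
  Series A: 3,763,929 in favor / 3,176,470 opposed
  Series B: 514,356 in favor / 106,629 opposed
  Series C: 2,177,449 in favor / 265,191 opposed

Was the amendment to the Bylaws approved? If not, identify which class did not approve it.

Series A: a majority of 7532259 is 3766130; 3,766,130 required, 3,763,929 in favor — not approved.
Series B: 3/4 of 685808 = 514356; 514,356 required, 514,356 in favor — approved.
Series C: 3/4 of 2902383 = 2176787.25, rounded up to 2176788; 2,176,788 required, 2,177,449 in favor — approved.

Not approved — the Series A shares did not give the required vote.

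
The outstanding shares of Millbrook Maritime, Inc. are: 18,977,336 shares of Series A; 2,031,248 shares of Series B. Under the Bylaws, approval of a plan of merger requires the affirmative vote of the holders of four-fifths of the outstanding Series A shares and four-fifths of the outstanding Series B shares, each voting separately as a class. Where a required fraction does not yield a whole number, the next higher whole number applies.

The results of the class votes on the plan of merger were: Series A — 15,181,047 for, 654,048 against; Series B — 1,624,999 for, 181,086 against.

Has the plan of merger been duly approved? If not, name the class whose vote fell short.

Not approved — the Series A shares did not give the required vote.

Series A: 4/5 of 18977336 = 15181868.80, rounded up to 15181869; 15,181,869 required, 15,181,047 in favor — not approved.
Series B: 4/5 of 2031248 = 1624998.40, rounded up to 1624999; 1,624,999 required, 1,624,999 in favor — approved.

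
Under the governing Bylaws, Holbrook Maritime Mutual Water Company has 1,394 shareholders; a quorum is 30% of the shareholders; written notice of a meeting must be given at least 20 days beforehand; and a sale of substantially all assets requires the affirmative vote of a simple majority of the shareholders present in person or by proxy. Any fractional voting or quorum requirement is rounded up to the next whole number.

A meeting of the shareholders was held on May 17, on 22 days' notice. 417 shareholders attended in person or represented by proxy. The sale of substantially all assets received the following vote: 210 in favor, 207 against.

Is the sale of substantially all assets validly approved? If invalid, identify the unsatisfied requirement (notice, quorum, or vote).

Notice: 22 days given; 20 required. Satisfied.
Quorum: 30% of 1,394 = 418.20, rounded up to 419; 417 present. Not satisfied.
Vote: requires a majority of those present (417); a majority of 417 is 209, so 209 needed; 210 in favor. Satisfied.

Invalid — quorum requirement not satisfied.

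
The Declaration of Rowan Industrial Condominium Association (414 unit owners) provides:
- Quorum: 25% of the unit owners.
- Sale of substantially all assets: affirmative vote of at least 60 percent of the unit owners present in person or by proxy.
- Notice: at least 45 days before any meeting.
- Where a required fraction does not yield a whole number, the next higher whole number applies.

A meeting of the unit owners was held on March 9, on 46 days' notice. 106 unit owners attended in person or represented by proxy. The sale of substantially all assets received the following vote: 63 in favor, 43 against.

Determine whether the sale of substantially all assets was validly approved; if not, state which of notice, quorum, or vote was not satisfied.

Invalid — vote requirement not satisfied.

Notice: 46 days given; 45 required. Satisfied.
Quorum: 25% of 414 = 103.50, rounded up to 104; 106 present. Satisfied.
Vote: requires three-fifths of those present (106); 3/5 of 106 = 63.60, rounded up to 64, so 64 needed; 63 in favor. Not satisfied.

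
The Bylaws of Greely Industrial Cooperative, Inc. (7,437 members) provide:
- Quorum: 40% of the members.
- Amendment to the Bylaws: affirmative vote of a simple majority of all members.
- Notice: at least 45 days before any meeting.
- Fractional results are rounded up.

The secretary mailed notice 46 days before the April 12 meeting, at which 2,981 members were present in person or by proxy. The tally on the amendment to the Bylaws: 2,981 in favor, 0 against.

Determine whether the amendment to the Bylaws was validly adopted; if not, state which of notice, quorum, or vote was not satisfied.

Invalid — vote requirement not satisfied.

Notice: 46 days given; 45 required. Satisfied.
Quorum: 40% of 7,437 = 2,974.80, rounded up to 2,975; 2,981 present. Satisfied.
Vote: requires a majority of all members (7,437); a majority of 7437 is 3719, so 3,719 needed; 2,981 in favor. Not satisfied.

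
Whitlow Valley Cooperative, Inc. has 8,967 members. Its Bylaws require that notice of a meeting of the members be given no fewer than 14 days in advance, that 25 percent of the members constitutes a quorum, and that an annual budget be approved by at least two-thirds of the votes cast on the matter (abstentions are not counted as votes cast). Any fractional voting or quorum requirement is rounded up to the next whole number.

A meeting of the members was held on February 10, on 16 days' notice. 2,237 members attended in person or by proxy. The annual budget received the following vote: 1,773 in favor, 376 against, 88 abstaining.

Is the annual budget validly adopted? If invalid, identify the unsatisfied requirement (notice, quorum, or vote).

Invalid — quorum requirement not satisfied.

Notice: 16 days given; 14 required. Satisfied.
Quorum: 25% of 8,967 = 2,241.75, rounded up to 2,242; 2,237 present. Not satisfied.
Vote: requires two-thirds of the votes cast (2,237 − 88 abstaining = 2,149); 2/3 of 2149 = 1432.67, rounded up to 1433, so 1,433 needed; 1,773 in favor. Satisfied.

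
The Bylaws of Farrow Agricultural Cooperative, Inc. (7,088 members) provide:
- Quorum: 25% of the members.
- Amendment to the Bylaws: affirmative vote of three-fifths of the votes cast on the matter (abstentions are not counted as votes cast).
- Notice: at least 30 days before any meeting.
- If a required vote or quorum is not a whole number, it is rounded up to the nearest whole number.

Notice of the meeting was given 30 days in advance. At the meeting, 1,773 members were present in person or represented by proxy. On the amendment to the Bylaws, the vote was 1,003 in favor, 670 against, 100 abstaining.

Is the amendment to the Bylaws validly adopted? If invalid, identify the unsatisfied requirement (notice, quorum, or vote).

Notice: 30 days given; 30 required. Satisfied.
Quorum: 25% of 7,088 = 1,772; 1,773 present. Satisfied.
Vote: requires three-fifths of the votes cast (1,773 − 100 abstaining = 1,673); 3/5 of 1673 = 1003.80, rounded up to 1004, so 1,004 needed; 1,003 in favor. Not satisfied.

Invalid — vote requirement not satisfied.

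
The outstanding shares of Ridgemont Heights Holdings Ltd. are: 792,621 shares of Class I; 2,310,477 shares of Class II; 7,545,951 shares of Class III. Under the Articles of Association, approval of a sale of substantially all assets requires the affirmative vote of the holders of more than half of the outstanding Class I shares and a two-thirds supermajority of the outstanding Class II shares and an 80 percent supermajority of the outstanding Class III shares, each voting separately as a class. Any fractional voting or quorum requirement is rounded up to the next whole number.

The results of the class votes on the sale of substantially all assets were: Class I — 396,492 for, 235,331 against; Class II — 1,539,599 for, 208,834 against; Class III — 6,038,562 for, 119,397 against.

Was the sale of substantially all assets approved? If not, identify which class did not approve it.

Not approved — the Class II shares did not give the required vote.

Class I: a majority of 792621 is 396311; 396,311 required, 396,492 in favor — approved.
Class II: 2/3 of 2310477 = 1540318; 1,540,318 required, 1,539,599 in favor — not approved.
Class III: 4/5 of 7545951 = 6036760.80, rounded up to 6036761; 6,036,761 required, 6,038,562 in favor — approved.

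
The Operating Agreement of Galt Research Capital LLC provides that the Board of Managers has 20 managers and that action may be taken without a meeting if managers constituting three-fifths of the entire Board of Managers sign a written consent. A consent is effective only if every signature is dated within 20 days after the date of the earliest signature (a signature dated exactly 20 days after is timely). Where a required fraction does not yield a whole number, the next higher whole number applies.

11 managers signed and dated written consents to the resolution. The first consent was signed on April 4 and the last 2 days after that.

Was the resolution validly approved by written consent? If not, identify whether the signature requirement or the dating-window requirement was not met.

Not effective — insufficient signatures.

Signatures required: three-fifths of 20 — 3/5 of 20 = 12, so 12 needed; 11 signed. Insufficient.
Dating window: the latest signature is 2 days after the earliest; the limit is 20 days. Within the window.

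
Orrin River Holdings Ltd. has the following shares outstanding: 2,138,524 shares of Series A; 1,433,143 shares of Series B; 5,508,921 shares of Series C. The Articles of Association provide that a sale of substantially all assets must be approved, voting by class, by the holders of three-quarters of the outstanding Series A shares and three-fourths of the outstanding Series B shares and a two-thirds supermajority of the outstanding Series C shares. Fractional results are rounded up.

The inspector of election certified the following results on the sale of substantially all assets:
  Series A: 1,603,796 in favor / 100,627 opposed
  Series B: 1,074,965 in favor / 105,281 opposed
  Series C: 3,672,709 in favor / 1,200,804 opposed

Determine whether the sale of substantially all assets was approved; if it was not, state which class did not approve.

Series A: 3/4 of 2138524 = 1603893; 1,603,893 required, 1,603,796 in favor — not approved.
Series B: 3/4 of 1433143 = 1074857.25, rounded up to 1074858; 1,074,858 required, 1,074,965 in favor — approved.
Series C: 2/3 of 5508921 = 3672614; 3,672,614 required, 3,672,709 in favor — approved.

Not approved — the Series A shares did not give the required vote.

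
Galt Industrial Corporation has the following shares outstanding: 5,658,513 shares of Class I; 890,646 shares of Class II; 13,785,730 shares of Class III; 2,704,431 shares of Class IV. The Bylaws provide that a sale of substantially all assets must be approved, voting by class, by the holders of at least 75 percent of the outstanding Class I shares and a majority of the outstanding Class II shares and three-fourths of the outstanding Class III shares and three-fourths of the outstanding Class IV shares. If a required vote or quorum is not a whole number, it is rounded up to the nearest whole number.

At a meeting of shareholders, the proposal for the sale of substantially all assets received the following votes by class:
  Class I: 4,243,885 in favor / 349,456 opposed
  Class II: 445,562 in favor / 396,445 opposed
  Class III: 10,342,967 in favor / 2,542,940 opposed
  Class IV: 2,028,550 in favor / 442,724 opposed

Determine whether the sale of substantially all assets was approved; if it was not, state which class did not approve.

Approved — every class gave the required vote.

Class I: 3/4 of 5658513 = 4243884.75, rounded up to 4243885; 4,243,885 required, 4,243,885 in favor — approved.
Class II: a majority of 890646 is 445324; 445,324 required, 445,562 in favor — approved.
Class III: 3/4 of 13785730 = 10339297.50, rounded up to 10339298; 10,339,298 required, 10,342,967 in favor — approved.
Class IV: 3/4 of 2704431 = 2028323.25, rounded up to 2028324; 2,028,324 required, 2,028,550 in favor — approved.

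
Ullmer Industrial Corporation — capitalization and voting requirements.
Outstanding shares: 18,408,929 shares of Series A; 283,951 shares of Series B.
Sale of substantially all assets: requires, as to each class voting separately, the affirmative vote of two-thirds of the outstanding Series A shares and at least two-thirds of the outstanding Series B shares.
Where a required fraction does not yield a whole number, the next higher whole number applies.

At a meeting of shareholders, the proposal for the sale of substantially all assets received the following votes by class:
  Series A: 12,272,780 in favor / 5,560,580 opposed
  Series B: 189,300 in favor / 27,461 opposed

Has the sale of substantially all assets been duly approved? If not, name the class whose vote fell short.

Not approved — the Series B shares did not give the required vote.

Series A: 2/3 of 18408929 = 12272619.33, rounded up to 12272620; 12,272,620 required, 12,272,780 in favor — approved.
Series B: 2/3 of 283951 = 189300.67, rounded up to 189301; 189,301 required, 189,300 in favor — not approved.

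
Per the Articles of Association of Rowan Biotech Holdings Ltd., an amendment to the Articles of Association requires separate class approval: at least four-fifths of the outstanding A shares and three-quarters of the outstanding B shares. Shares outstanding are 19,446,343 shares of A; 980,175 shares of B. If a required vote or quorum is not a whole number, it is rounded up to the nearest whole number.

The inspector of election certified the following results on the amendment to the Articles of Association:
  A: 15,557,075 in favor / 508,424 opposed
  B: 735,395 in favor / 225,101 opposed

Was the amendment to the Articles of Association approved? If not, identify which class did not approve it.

Approved — every class gave the required vote.

A: 4/5 of 19446343 = 15557074.40, rounded up to 15557075; 15,557,075 required, 15,557,075 in favor — approved.
B: 3/4 of 980175 = 735131.25, rounded up to 735132; 735,132 required, 735,395 in favor — approved.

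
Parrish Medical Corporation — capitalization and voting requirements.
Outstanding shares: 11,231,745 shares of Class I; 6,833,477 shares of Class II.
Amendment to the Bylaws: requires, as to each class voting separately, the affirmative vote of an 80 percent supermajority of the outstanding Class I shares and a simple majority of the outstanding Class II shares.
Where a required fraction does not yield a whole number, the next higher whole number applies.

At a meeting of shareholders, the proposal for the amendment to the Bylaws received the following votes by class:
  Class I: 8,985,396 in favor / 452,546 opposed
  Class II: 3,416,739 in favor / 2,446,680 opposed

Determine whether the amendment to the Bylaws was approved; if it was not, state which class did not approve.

Approved — every class gave the required vote.

Class I: 4/5 of 11231745 = 8985396; 8,985,396 required, 8,985,396 in favor — approved.
Class II: a majority of 6833477 is 3416739; 3,416,739 required, 3,416,739 in favor — approved.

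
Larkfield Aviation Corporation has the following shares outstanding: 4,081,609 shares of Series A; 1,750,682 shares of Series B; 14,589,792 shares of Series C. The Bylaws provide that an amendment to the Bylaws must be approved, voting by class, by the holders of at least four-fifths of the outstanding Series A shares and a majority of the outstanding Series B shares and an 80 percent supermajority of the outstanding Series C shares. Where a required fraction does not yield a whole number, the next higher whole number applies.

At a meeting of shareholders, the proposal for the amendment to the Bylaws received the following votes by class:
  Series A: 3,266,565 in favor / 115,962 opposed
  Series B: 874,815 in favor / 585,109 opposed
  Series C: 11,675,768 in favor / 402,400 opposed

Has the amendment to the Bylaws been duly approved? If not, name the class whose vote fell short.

Not approved — the Series B shares did not give the required vote.

Series A: 4/5 of 4081609 = 3265287.20, rounded up to 3265288; 3,265,288 required, 3,266,565 in favor — approved.
Series B: a majority of 1750682 is 875342; 875,342 required, 874,815 in favor — not approved.
Series C: 4/5 of 14589792 = 11671833.60, rounded up to 11671834; 11,671,834 required, 11,675,768 in favor — approved.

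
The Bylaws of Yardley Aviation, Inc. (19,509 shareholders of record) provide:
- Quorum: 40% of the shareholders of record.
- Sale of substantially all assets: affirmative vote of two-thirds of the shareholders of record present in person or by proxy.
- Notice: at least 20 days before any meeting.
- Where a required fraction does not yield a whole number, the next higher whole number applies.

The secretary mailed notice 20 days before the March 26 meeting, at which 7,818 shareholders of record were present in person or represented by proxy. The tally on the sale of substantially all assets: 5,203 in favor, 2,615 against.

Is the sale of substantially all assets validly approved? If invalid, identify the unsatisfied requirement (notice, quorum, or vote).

Invalid — vote requirement not satisfied.

Notice: 20 days given; 20 required. Satisfied.
Quorum: 40% of 19,509 = 7,803.60, rounded up to 7,804; 7,818 present. Satisfied.
Vote: requires two-thirds of those present (7,818); 2/3 of 7818 = 5212, so 5,212 needed; 5,203 in favor. Not satisfied.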